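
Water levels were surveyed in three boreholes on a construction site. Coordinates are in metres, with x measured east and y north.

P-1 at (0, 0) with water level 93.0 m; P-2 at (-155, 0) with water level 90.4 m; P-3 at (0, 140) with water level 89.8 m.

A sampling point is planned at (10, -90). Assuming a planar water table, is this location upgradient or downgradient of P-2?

∂h/∂x = (90.4 − 93.0) / (-155 − 0) = +0.01677
∂h/∂y = (89.8 − 93.0) / (140 − 0) = -0.02286
Head at (10, -90) = 93.0 + (+0.01677)·(10) + (-0.02286)·(-90) = 95.22 m.
That is higher than the 90.4 m at P-2, so the point is upgradient.

upgradient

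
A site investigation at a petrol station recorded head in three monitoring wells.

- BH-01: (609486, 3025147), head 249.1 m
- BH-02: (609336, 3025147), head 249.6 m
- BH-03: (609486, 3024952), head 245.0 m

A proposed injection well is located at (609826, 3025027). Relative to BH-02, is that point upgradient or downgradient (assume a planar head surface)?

∂h/∂x = (249.6 − 249.1) / (609336 − 609486) = -0.003333
∂h/∂y = (245.0 − 249.1) / (3024952 − 3025147) = +0.02103
Head at (609826, 3025027) = 249.1 + (-0.003333)·(340) + (+0.02103)·(-120) = 245.44 m.
That is lower than the 249.6 m at BH-02, so the point is downgradient.

downgradient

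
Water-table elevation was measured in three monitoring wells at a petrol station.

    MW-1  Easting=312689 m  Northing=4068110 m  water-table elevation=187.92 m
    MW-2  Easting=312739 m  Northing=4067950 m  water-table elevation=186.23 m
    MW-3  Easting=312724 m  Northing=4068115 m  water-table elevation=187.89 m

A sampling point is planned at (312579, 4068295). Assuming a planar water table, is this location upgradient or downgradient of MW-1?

Three-point gradient (reference MW-1): Δ to MW-2 = (50, -160, -1.69), Δ to MW-3 = (35, 5, -0.03).
∂h/∂x = -0.002265, ∂h/∂y = +0.009855 (det = 5850).
Head at (312579, 4068295) = 187.92 + (-0.002265)·(-110) + (+0.009855)·(185) = 189.99 m.
That is higher than the 187.92 m at MW-1, so the point is upgradient.

upgradient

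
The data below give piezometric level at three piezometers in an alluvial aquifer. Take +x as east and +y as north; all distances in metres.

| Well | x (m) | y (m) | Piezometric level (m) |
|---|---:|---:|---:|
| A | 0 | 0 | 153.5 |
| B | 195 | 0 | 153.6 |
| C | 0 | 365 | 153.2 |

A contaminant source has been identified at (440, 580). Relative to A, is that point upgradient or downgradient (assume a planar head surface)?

downgradient

∂h/∂x = (153.6 − 153.5) / (195 − 0) = +0.0005128
∂h/∂y = (153.2 − 153.5) / (365 − 0) = -0.0008219
Head at (440, 580) = 153.5 + (+0.0005128)·(440) + (-0.0008219)·(580) = 153.25 m.
That is lower than the 153.5 m at A, so the point is downgradient.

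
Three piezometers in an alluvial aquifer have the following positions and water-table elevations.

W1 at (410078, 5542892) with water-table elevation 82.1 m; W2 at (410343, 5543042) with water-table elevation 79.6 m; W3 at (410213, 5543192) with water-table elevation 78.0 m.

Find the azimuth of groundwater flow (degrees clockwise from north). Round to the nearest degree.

With h = a·x + b·y + c and W1 as origin, the differences give:
  265·a + 150·b = -2.5
  135·a + 300·b = -4.1
Eliminate b (×300 and ×150, subtract): 59250·a = -135.00 → a = ∂h/∂x = -0.002278
Back-substitute: b = ∂h/∂y = -0.01264.
Flow direction (−∇h) has components (+0.002278 E, +0.01264 N).
Azimuth = atan2(E, N) = atan2(+0.002278, +0.01264) = 10.2° ≈ 010°.

010°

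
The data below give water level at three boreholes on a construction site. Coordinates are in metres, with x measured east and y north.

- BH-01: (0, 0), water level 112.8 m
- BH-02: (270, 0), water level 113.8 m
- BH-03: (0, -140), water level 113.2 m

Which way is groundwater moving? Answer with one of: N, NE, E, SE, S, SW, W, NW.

NW

∂h/∂x = (113.8 − 112.8) / (270 − 0) = +0.003704
∂h/∂y = (113.2 − 112.8) / (-140 − 0) = -0.002857
Flow = −∇h = (-0.003704 east, +0.002857 north), which points northwest.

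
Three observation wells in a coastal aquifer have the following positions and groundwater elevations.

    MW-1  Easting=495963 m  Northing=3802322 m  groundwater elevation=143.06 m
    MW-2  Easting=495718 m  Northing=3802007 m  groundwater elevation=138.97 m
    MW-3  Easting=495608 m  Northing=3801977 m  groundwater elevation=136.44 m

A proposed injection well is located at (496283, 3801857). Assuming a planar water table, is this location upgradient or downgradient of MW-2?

upgradient

Taking MW-1 as reference: MW-2−MW-1 = (-245, -315, -4.09); MW-3−MW-1 = (-355, -345, -6.62).
Determinant of the coordinate differences = (-245)·(-345) − (-355)·(-315) = -27300.
∂h/∂x = [(-4.09)·(-345) − (-6.62)·(-315)] / -27300 = +0.02470
∂h/∂y = [(-245)·(-6.62) − (-355)·(-4.09)] / -27300 = -0.006225
Head at (496283, 3801857) = 143.06 + (+0.02470)·(320) + (-0.006225)·(-465) = 153.86 m.
That is higher than the 138.97 m at MW-2, so the point is upgradient.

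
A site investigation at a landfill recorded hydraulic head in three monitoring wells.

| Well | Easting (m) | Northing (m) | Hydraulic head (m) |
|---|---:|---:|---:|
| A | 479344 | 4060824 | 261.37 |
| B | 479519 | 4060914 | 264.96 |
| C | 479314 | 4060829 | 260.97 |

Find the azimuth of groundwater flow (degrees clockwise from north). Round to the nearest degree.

Three-point gradient (reference A): Δ to B = (175, 90, +3.59), Δ to C = (-30, 5, -0.40).
∂h/∂x = +0.01509, ∂h/∂y = +0.01055 (det = 3575).
Flow direction (−∇h) has components (-0.01509 E, -0.01055 N).
Azimuth = atan2(E, N) = atan2(-0.01509, -0.01055) = 235.1° ≈ 235°.

235°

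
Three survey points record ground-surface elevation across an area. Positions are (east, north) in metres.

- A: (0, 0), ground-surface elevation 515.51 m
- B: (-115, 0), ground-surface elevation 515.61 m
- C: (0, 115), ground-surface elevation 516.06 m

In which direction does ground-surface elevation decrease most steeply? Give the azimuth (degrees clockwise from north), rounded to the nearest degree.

∂z/∂x = (515.61 − 515.51) / (-115 − 0) = -0.0008696
∂z/∂y = (516.06 − 515.51) / (115 − 0) = +0.004783
Steepest decrease is along −∇f: components (+0.0008696 E, -0.004783 N).
Azimuth = atan2(+0.0008696, -0.004783) = 169.7° ≈ 170°.

170°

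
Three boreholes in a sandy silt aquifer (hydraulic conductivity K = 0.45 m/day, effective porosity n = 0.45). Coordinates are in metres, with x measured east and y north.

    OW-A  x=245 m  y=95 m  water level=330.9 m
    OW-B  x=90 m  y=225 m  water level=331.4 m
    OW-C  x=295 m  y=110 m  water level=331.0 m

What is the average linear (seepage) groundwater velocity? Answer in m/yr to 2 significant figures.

With h = a·x + b·y + c and OW-A as origin, the differences give:
  (-155)·a + 130·b = +0.5
  50·a + 15·b = +0.1
Eliminate b (×15 and ×130, subtract): -8825·a = -5.50 → a = ∂h/∂x = +0.0006232
Back-substitute: b = ∂h/∂y = +0.004589.
|∇h| = √(0.0006232² + 0.004589²) = 0.004631
Seepage velocity v = K·i/n = 0.45 × 0.004631 / 0.45 = 0.004631 m/day = 1.691 m/yr.

1.7 m/yr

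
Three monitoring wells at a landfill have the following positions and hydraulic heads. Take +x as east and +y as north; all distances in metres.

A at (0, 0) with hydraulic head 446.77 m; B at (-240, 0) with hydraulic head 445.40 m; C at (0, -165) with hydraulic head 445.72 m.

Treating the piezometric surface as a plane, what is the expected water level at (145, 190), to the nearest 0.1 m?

∂h/∂x = (445.40 − 446.77) / (-240 − 0) = +0.005708
∂h/∂y = (445.72 − 446.77) / (-165 − 0) = +0.006364
h(145, 190) = 446.77 + (+0.005708)·(145) + (+0.006364)·(190) = 446.77 +0.828 +1.209 = 448.807 m.

448.8 m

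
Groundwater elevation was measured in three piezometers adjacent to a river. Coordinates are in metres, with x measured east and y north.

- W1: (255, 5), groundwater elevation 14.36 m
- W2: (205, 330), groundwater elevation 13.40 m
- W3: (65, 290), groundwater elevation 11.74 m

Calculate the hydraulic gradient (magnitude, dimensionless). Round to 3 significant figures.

Differences from W1: to W2 (Δx, Δy, Δh) = (-50, 325, -0.96); to W3 = (-190, 285, -2.62).
Determinant of the coordinate differences = (-50)·285 − (-190)·325 = 47500.
∂h/∂x = [(-0.96)·285 − (-2.62)·325] / 47500 = +0.01217
∂h/∂y = [(-50)·(-2.62) − (-190)·(-0.96)] / 47500 = -0.001082
|∇h| = √(0.01217² + -0.001082²) = 0.01222

0.0122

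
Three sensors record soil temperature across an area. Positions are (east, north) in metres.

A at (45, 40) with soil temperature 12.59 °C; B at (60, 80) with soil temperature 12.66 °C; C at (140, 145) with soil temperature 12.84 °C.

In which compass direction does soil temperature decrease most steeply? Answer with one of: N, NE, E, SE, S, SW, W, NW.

With T = a·x + b·y + c and A as origin, the differences give:
  15·a + 40·b = +0.07
  95·a + 105·b = +0.25
Eliminate b (×105 and ×40, subtract): -2225·a = -2.650 → a = ∂T/∂x = +0.001191
Back-substitute: b = ∂T/∂y = +0.001303.
Steepest decrease is along −∇f = (-0.001191 E, -0.001303 N) → southwest.

SW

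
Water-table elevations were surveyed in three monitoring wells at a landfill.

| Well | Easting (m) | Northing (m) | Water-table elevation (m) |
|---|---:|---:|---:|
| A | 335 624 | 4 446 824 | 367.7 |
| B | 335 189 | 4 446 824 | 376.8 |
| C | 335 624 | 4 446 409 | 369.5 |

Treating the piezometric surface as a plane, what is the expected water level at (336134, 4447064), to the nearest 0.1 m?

∂h/∂x = (376.8 − 367.7) / (335189 − 335624) = -0.02092
∂h/∂y = (369.5 − 367.7) / (4446409 − 4446824) = -0.004337
h(336134, 4447064) = 367.7 + (-0.02092)·(510) + (-0.004337)·(240) = 367.7 -10.669 -1.041 = 355.990 m.

356.0 m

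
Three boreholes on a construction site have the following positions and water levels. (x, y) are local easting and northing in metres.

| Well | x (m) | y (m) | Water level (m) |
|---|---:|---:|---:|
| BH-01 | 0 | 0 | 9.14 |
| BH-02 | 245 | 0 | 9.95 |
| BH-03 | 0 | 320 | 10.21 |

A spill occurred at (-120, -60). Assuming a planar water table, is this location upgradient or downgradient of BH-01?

downgradient

∂h/∂x = (9.95 − 9.14) / (245 − 0) = +0.003306
∂h/∂y = (10.21 − 9.14) / (320 − 0) = +0.003344
Head at (-120, -60) = 9.14 + (+0.003306)·(-120) + (+0.003344)·(-60) = 8.54 m.
That is lower than the 9.14 m at BH-01, so the point is downgradient.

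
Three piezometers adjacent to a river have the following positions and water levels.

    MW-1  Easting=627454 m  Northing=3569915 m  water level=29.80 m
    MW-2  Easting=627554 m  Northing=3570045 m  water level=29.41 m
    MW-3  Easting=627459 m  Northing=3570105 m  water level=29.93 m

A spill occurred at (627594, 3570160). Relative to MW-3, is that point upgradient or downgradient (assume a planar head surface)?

downgradient

Three-point gradient (reference MW-1): Δ to MW-2 = (100, 130, -0.39), Δ to MW-3 = (5, 190, +0.13).
∂h/∂x = -0.004959, ∂h/∂y = +0.0008147 (det = 18350).
Head at (627594, 3570160) = 29.80 + (-0.004959)·(140) + (+0.0008147)·(245) = 29.31 m.
That is lower than the 29.93 m at MW-3, so the point is downgradient.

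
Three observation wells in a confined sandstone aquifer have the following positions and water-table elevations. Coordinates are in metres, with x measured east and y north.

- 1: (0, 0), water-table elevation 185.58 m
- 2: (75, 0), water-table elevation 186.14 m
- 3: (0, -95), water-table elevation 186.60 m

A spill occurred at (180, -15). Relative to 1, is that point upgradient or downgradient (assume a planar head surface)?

∂h/∂x = (186.14 − 185.58) / (75 − 0) = +0.007467
∂h/∂y = (186.60 − 185.58) / (-95 − 0) = -0.01074
Head at (180, -15) = 185.58 + (+0.007467)·(180) + (-0.01074)·(-15) = 187.09 m.
That is higher than the 185.58 m at 1, so the point is upgradient.

upgradient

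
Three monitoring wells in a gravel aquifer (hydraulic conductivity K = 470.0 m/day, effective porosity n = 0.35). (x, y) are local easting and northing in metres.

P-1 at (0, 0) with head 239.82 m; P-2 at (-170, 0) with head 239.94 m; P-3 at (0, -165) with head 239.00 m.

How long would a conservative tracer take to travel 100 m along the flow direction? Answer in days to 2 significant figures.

15 days

∂h/∂x = (239.94 − 239.82) / (-170 − 0) = -0.0007059
∂h/∂y = (239.00 − 239.82) / (-165 − 0) = +0.004970
|∇h| = √(-0.0007059² + 0.004970²) = 0.00502
Seepage velocity v = K·i/n = 470.0 × 0.00502 / 0.35 = 6.741 m/day.
t = 100 / 6.741 = 14.83 days.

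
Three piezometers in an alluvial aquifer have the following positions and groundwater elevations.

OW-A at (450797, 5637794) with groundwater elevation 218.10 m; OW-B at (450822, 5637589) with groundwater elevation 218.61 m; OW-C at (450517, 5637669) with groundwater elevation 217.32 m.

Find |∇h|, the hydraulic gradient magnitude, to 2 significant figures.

With h = a·x + b·y + c and OW-A as origin, the differences give:
  25·a + (-205)·b = +0.51
  (-280)·a + (-125)·b = -0.78
Eliminate b (×(-125) and ×(-205), subtract): -60525·a = -223.650 → a = ∂h/∂x = +0.003695
Back-substitute: b = ∂h/∂y = -0.002037.
|∇h| = √(0.003695² + -0.002037²) = 0.004219

0.0042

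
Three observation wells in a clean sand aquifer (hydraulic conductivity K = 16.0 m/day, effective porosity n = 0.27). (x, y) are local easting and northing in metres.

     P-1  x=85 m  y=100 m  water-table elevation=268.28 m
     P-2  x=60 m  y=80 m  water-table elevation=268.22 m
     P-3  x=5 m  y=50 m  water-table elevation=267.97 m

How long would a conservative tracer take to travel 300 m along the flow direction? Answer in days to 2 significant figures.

With h = a·x + b·y + c and P-1 as origin, the differences give:
  (-25)·a + (-20)·b = -0.06
  (-80)·a + (-50)·b = -0.31
Eliminate b (×(-50) and ×(-20), subtract): -350·a = -3.200 → a = ∂h/∂x = +0.009143
Back-substitute: b = ∂h/∂y = -0.008429.
|∇h| = √(0.009143² + -0.008429²) = 0.01244
Seepage velocity v = K·i/n = 16.0 × 0.01244 / 0.27 = 0.7372 m/day.
t = 300 / 0.7372 = 406.9 days.

410 days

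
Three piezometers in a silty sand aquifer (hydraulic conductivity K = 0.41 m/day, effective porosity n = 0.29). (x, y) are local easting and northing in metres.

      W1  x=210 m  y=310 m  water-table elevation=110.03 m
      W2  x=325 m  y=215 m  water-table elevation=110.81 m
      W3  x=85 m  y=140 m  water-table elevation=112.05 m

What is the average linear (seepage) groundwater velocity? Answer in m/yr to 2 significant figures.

5.5 m/yr

Taking W1 as reference: W2−W1 = (115, -95, +0.78); W3−W1 = (-125, -170, +2.02).
Solve a·Δx + b·Δy = Δh: det = 115·(-170) − (-125)·(-95) = -31425.
∂h/∂x = [(+0.78)·(-170) − (+2.02)·(-95)] / -31425 = -0.001887
∂h/∂y = [115·(+2.02) − (-125)·(+0.78)] / -31425 = -0.01049
|∇h| = √(-0.001887² + -0.01049²) = 0.01066
Seepage velocity v = K·i/n = 0.41 × 0.01066 / 0.29 = 0.01507 m/day = 5.504 m/yr.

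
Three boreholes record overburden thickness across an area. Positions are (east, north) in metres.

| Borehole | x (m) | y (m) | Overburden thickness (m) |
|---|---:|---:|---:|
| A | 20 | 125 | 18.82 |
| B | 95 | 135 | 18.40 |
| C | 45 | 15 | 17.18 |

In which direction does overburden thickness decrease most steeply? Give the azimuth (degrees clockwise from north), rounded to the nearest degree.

151°

Taking A as reference: B−A = (75, 10, -0.42); C−A = (25, -110, -1.64).
Determinant of the coordinate differences = 75·(-110) − 25·10 = -8500.
∂d/∂x = [(-0.42)·(-110) − (-1.64)·10] / -8500 = -0.007365
∂d/∂y = [75·(-1.64) − 25·(-0.42)] / -8500 = +0.01324
Steepest decrease is along −∇f: components (+0.007365 E, -0.01324 N).
Azimuth = atan2(+0.007365, -0.01324) = 150.9° ≈ 151°.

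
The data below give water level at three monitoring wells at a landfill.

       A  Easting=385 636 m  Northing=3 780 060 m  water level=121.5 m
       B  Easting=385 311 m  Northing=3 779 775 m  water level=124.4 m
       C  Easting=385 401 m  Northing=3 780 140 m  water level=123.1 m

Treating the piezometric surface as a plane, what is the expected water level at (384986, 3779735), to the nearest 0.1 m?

126.9 m

Taking A as reference: B−A = (-325, -285, +2.9); C−A = (-235, 80, +1.6).
Determinant of the coordinate differences = (-325)·80 − (-235)·(-285) = -92975.
∂h/∂x = [(+2.9)·80 − (+1.6)·(-285)] / -92975 = -0.007400
∂h/∂y = [(-325)·(+1.6) − (-235)·(+2.9)] / -92975 = -0.001737
h(384986, 3779735) = 121.5 + (-0.007400)·(-650) + (-0.001737)·(-325) = 121.5 +4.810 +0.565 = 126.874 m.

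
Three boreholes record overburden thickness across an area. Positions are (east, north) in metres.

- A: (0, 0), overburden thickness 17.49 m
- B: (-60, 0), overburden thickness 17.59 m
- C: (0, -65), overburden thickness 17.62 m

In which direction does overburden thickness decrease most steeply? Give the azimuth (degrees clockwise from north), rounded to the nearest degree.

040°

∂d/∂x = (17.59 − 17.49) / (-60 − 0) = -0.001667
∂d/∂y = (17.62 − 17.49) / (-65 − 0) = -0.002000
Steepest decrease is along −∇f: components (+0.001667 E, +0.002000 N).
Azimuth = atan2(+0.001667, +0.002000) = 39.8° ≈ 040°.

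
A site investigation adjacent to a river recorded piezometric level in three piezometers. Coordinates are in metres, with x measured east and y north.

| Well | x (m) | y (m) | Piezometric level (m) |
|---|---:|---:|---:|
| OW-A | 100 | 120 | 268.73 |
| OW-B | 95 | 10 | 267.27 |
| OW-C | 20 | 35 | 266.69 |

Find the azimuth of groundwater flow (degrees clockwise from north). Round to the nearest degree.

223°

Differences from OW-A: to OW-B (Δx, Δy, Δh) = (-5, -110, -1.46); to OW-C = (-80, -85, -2.04).
Determinant of the coordinate differences = (-5)·(-85) − (-80)·(-110) = -8375.
∂h/∂x = [(-1.46)·(-85) − (-2.04)·(-110)] / -8375 = +0.01198
∂h/∂y = [(-5)·(-2.04) − (-80)·(-1.46)] / -8375 = +0.01273
Flow direction (−∇h) has components (-0.01198 E, -0.01273 N).
Azimuth = atan2(E, N) = atan2(-0.01198, -0.01273) = 223.3° ≈ 223°.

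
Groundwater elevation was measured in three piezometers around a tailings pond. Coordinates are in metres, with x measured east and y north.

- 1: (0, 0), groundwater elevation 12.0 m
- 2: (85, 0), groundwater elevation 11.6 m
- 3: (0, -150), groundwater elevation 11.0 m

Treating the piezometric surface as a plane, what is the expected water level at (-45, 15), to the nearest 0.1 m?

12.3 m

∂h/∂x = (11.6 − 12.0) / (85 − 0) = -0.004706
∂h/∂y = (11.0 − 12.0) / (-150 − 0) = +0.006667
h(-45, 15) = 12.0 + (-0.004706)·(-45) + (+0.006667)·(15) = 12.0 +0.212 +0.100 = 12.312 m.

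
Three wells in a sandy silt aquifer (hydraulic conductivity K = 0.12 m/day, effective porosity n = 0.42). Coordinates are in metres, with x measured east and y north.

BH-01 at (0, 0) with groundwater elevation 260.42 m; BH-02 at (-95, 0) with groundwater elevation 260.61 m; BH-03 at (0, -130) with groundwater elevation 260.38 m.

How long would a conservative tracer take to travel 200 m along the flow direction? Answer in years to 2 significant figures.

∂h/∂x = (260.61 − 260.42) / (-95 − 0) = -0.002000
∂h/∂y = (260.38 − 260.42) / (-130 − 0) = +0.0003077
|∇h| = √(-0.002000² + 0.0003077²) = 0.002024
Seepage velocity v = K·i/n = 0.12 × 0.002024 / 0.42 = 0.0005783 m/day.
t = 200 / 0.0005783 = 3.458e+05 days = 947 years.

950 years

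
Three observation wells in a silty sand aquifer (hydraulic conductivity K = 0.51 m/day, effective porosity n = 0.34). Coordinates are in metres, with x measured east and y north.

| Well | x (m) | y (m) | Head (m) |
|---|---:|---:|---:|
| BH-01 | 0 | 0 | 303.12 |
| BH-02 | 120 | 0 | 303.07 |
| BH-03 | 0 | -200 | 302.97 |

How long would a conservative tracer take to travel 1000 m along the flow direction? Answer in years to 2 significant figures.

∂h/∂x = (303.07 − 303.12) / (120 − 0) = -0.0004167
∂h/∂y = (302.97 − 303.12) / (-200 − 0) = +0.0007500
|∇h| = √(-0.0004167² + 0.0007500²) = 0.000858
Seepage velocity v = K·i/n = 0.51 × 0.000858 / 0.34 = 0.001287 m/day.
t = 1000 / 0.001287 = 7.77e+05 days = 2.13e+03 years.

2100 years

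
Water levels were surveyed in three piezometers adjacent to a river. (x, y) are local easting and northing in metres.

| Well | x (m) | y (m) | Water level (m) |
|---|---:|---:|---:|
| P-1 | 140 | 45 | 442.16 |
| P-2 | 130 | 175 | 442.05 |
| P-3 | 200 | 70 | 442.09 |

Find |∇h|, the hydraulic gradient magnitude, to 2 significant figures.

0.0012

Differences from P-1: to P-2 (Δx, Δy, Δh) = (-10, 130, -0.11); to P-3 = (60, 25, -0.07).
Solve a·Δx + b·Δy = Δh: det = (-10)·25 − 60·130 = -8050.
∂h/∂x = [(-0.11)·25 − (-0.07)·130] / -8050 = -0.0007888
∂h/∂y = [(-10)·(-0.07) − 60·(-0.11)] / -8050 = -0.0009068
|∇h| = √(-0.0007888² + -0.0009068²) = 0.001202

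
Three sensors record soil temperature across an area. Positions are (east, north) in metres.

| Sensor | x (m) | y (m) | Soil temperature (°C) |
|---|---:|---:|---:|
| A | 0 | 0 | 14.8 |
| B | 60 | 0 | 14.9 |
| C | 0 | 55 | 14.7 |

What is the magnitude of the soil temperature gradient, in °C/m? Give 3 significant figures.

∂T/∂x = (14.9 − 14.8) / (60 − 0) = +0.001667
∂T/∂y = (14.7 − 14.8) / (55 − 0) = -0.001818
|∇f| = √(0.001667² + -0.001818²) = 0.002467 °C/m

0.00247 °C/m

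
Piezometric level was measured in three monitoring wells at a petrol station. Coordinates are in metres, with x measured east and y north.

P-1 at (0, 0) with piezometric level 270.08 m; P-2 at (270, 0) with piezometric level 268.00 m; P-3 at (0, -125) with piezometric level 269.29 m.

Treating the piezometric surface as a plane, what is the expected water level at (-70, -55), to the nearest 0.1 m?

270.3 m

∂h/∂x = (268.00 − 270.08) / (270 − 0) = -0.007704
∂h/∂y = (269.29 − 270.08) / (-125 − 0) = +0.006320
h(-70, -55) = 270.08 + (-0.007704)·(-70) + (+0.006320)·(-55) = 270.08 +0.539 -0.348 = 270.272 m.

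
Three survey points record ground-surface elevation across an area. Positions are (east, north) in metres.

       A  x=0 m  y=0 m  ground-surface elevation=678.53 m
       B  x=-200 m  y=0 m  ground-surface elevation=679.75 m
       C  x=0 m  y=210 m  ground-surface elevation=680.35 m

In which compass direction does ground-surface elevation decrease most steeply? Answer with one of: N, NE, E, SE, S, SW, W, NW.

SE

∂z/∂x = (679.75 − 678.53) / (-200 − 0) = -0.006100
∂z/∂y = (680.35 − 678.53) / (210 − 0) = +0.008667
Steepest decrease is along −∇f = (+0.006100 E, -0.008667 N) → southeast.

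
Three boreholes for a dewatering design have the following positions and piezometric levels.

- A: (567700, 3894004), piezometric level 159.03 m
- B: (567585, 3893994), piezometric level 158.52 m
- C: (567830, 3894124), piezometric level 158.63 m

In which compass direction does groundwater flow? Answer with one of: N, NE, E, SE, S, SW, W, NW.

NW

Three-point gradient (reference A): Δ to B = (-115, -10, -0.51), Δ to C = (130, 120, -0.40).
∂h/∂x = +0.005216, ∂h/∂y = -0.008984 (det = -12500).
Flow = −∇h = (-0.005216 east, +0.008984 north), which points northwest.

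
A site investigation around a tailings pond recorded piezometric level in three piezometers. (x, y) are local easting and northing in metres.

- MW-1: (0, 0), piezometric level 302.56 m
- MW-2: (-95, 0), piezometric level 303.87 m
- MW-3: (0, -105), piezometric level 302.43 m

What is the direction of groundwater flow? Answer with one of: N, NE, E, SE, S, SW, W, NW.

∂h/∂x = (303.87 − 302.56) / (-95 − 0) = -0.01379
∂h/∂y = (302.43 − 302.56) / (-105 − 0) = +0.001238
Flow = −∇h = (+0.01379 east, -0.001238 north), which points east.

E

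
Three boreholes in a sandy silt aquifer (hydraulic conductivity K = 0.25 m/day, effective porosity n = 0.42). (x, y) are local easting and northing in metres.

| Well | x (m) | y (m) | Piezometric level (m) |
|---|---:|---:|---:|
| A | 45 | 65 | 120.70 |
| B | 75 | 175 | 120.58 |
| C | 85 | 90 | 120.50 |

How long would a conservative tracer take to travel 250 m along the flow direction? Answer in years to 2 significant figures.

Differences from A: to B (Δx, Δy, Δh) = (30, 110, -0.12); to C = (40, 25, -0.20).
Solve a·Δx + b·Δy = Δh: det = 30·25 − 40·110 = -3650.
∂h/∂x = [(-0.12)·25 − (-0.20)·110] / -3650 = -0.005205
∂h/∂y = [30·(-0.20) − 40·(-0.12)] / -3650 = +0.0003288
|∇h| = √(-0.005205² + 0.0003288²) = 0.005215
Seepage velocity v = K·i/n = 0.25 × 0.005215 / 0.42 = 0.003104 m/day.
t = 250 / 0.003104 = 8.054e+04 days = 221 years.

220 years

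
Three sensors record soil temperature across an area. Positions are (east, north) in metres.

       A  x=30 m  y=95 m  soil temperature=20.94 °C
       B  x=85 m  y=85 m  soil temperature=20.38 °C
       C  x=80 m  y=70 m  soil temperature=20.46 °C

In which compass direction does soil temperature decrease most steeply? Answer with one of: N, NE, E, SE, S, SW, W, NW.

Taking A as reference: B−A = (55, -10, -0.56); C−A = (50, -25, -0.48).
Determinant of the coordinate differences = 55·(-25) − 50·(-10) = -875.
∂T/∂x = [(-0.56)·(-25) − (-0.48)·(-10)] / -875 = -0.01051
∂T/∂y = [55·(-0.48) − 50·(-0.56)] / -875 = -0.001829
Steepest decrease is along −∇f = (+0.01051 E, +0.001829 N) → east.

E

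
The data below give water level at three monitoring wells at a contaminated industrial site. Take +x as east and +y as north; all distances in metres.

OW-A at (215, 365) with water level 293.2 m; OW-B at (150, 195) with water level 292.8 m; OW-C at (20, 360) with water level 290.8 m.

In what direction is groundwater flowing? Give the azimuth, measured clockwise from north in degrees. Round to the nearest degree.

Differences from OW-A: to OW-B (Δx, Δy, Δh) = (-65, -170, -0.4); to OW-C = (-195, -5, -2.4).
Determinant of the coordinate differences = (-65)·(-5) − (-195)·(-170) = -32825.
∂h/∂x = [(-0.4)·(-5) − (-2.4)·(-170)] / -32825 = +0.01237
∂h/∂y = [(-65)·(-2.4) − (-195)·(-0.4)] / -32825 = -0.002376
Flow direction (−∇h) has components (-0.01237 E, +0.002376 N).
Azimuth = atan2(E, N) = atan2(-0.01237, +0.002376) = 280.9° ≈ 281°.

281°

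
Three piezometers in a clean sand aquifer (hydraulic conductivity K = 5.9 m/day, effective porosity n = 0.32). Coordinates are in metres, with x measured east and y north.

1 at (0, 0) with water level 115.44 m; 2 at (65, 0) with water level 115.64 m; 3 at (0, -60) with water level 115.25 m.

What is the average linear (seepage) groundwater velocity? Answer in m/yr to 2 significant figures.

30 m/yr

∂h/∂x = (115.64 − 115.44) / (65 − 0) = +0.003077
∂h/∂y = (115.25 − 115.44) / (-60 − 0) = +0.003167
|∇h| = √(0.003077² + 0.003167²) = 0.004416
Seepage velocity v = K·i/n = 5.9 × 0.004416 / 0.32 = 0.08142 m/day = 29.74 m/yr.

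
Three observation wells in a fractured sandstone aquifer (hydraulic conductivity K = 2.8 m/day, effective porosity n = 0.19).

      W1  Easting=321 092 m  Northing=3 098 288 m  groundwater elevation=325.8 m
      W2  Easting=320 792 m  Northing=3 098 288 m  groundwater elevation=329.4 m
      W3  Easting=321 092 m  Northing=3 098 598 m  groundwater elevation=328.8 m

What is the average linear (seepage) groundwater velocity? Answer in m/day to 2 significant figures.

0.23 m/day

∂h/∂x = (329.4 − 325.8) / (320792 − 321092) = -0.01200
∂h/∂y = (328.8 − 325.8) / (3098598 − 3098288) = +0.009677
|∇h| = √(-0.01200² + 0.009677²) = 0.01542
Seepage velocity v = K·i/n = 2.8 × 0.01542 / 0.19 = 0.2272 m/day.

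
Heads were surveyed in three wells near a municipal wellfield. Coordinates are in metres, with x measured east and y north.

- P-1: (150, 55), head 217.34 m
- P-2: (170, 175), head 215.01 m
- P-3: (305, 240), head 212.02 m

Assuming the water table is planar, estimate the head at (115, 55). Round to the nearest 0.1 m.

217.8 m

With h = a·x + b·y + c and P-1 as origin, the differences give:
  20·a + 120·b = -2.33
  155·a + 185·b = -5.32
Eliminate b (×185 and ×120, subtract): -14900·a = 207.350 → a = ∂h/∂x = -0.01392
Back-substitute: b = ∂h/∂y = -0.01710.
h(115, 55) = 217.34 + (-0.01392)·(-35) + (-0.01710)·(0) = 217.34 +0.487 -0.000 = 217.827 m.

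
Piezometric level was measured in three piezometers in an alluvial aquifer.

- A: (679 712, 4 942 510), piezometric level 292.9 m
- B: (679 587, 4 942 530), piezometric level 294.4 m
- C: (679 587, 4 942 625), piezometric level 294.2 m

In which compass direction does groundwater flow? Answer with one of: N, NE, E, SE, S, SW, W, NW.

E

Three-point gradient (reference A): Δ to B = (-125, 20, +1.5), Δ to C = (-125, 115, +1.3).
∂h/∂x = -0.01234, ∂h/∂y = -0.002105 (det = -11875).
Flow = −∇h = (+0.01234 east, +0.002105 north), which points east.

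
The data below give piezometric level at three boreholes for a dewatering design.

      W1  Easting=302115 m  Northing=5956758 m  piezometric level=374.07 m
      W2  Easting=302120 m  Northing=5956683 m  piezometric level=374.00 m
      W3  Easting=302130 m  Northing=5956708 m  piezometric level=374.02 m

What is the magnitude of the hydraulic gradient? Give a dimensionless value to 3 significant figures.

Three-point gradient (reference W1): Δ to W2 = (5, -75, -0.07), Δ to W3 = (15, -50, -0.05).
∂h/∂x = -0.0002857, ∂h/∂y = +0.0009143 (det = 875).
|∇h| = √(-0.0002857² + 0.0009143²) = 0.0009579

0.000958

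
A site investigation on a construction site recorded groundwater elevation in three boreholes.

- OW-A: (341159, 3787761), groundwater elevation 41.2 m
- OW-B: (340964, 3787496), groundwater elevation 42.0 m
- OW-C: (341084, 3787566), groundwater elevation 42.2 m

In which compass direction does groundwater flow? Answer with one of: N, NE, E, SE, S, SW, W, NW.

NW

Taking OW-A as reference: OW-B−OW-A = (-195, -265, +0.8); OW-C−OW-A = (-75, -195, +1.0).
Solve a·Δx + b·Δy = Δh: det = (-195)·(-195) − (-75)·(-265) = 18150.
∂h/∂x = [(+0.8)·(-195) − (+1.0)·(-265)] / 18150 = +0.006006
∂h/∂y = [(-195)·(+1.0) − (-75)·(+0.8)] / 18150 = -0.007438
Flow = −∇h = (-0.006006 east, +0.007438 north), which points northwest.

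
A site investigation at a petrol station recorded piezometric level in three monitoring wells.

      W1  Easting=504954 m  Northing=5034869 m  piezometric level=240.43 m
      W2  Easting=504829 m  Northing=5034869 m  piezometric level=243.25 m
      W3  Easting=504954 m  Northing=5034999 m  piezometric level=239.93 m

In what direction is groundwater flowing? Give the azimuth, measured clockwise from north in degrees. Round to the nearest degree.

∂h/∂x = (243.25 − 240.43) / (504829 − 504954) = -0.02256
∂h/∂y = (239.93 − 240.43) / (5034999 − 5034869) = -0.003846
Flow direction (−∇h) has components (+0.02256 E, +0.003846 N).
Azimuth = atan2(E, N) = atan2(+0.02256, +0.003846) = 80.3° ≈ 080°.

080°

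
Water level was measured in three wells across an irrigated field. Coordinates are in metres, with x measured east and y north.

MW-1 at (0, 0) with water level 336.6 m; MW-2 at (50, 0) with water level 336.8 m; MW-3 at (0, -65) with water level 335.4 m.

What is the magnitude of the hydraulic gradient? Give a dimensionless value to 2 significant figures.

∂h/∂x = (336.8 − 336.6) / (50 − 0) = +0.004000
∂h/∂y = (335.4 − 336.6) / (-65 − 0) = +0.01846
|∇h| = √(0.004000² + 0.01846²) = 0.01889

0.019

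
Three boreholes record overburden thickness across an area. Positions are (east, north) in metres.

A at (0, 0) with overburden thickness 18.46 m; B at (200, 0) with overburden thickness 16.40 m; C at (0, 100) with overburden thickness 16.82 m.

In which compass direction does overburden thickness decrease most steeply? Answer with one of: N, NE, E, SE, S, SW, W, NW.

∂d/∂x = (16.40 − 18.46) / (200 − 0) = -0.01030
∂d/∂y = (16.82 − 18.46) / (100 − 0) = -0.01640
Steepest decrease is along −∇f = (+0.01030 E, +0.01640 N) → northeast.

NE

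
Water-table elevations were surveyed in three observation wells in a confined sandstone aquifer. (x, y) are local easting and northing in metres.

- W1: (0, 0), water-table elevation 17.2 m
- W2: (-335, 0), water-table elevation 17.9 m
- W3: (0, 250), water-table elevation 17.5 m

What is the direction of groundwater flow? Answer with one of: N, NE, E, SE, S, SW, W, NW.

∂h/∂x = (17.9 − 17.2) / (-335 − 0) = -0.002090
∂h/∂y = (17.5 − 17.2) / (250 − 0) = +0.001200
Flow = −∇h = (+0.002090 east, -0.001200 north), which points southeast.

SE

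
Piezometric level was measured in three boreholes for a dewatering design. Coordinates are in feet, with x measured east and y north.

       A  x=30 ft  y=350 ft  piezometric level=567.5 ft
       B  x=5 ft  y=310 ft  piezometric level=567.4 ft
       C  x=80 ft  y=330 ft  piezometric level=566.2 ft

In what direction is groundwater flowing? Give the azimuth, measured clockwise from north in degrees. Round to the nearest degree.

127°

With h = a·x + b·y + c and A as origin, the differences give:
  (-25)·a + (-40)·b = -0.1
  50·a + (-20)·b = -1.3
Eliminate b (×(-20) and ×(-40), subtract): 2500·a = -50.00 → a = ∂h/∂x = -0.02000
Back-substitute: b = ∂h/∂y = +0.01500.
Flow direction (−∇h) has components (+0.02000 E, -0.01500 N).
Azimuth = atan2(E, N) = atan2(+0.02000, -0.01500) = 126.9° ≈ 127°.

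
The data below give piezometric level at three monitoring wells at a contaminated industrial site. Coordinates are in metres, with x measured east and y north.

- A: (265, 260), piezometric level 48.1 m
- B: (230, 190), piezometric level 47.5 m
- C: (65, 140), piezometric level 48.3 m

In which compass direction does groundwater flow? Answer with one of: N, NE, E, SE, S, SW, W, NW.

With h = a·x + b·y + c and A as origin, the differences give:
  (-35)·a + (-70)·b = -0.6
  (-200)·a + (-120)·b = +0.2
Eliminate b (×(-120) and ×(-70), subtract): -9800·a = 86.00 → a = ∂h/∂x = -0.008776
Back-substitute: b = ∂h/∂y = +0.01296.
Flow = −∇h = (+0.008776 east, -0.01296 north), which points southeast.

SE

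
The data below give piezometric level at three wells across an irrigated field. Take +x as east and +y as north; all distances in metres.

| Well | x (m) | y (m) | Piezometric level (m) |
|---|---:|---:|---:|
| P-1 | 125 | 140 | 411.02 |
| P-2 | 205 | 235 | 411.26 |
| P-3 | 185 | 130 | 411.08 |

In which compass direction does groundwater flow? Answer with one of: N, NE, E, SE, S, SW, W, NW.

Differences from P-1: to P-2 (Δx, Δy, Δh) = (80, 95, +0.24); to P-3 = (60, -10, +0.06).
Solve a·Δx + b·Δy = Δh: det = 80·(-10) − 60·95 = -6500.
∂h/∂x = [(+0.24)·(-10) − (+0.06)·95] / -6500 = +0.001246
∂h/∂y = [80·(+0.06) − 60·(+0.24)] / -6500 = +0.001477
Flow = −∇h = (-0.001246 east, -0.001477 north), which points southwest.

SW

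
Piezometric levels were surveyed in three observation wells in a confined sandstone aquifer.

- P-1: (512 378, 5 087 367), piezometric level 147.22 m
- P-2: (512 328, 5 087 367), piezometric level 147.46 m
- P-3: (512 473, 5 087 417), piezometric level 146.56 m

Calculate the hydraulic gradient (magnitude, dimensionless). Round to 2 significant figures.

0.0063

Three-point gradient (reference P-1): Δ to P-2 = (-50, 0, +0.24), Δ to P-3 = (95, 50, -0.66).
∂h/∂x = -0.004800, ∂h/∂y = -0.004080 (det = -2500).
|∇h| = √(-0.004800² + -0.004080²) = 0.0063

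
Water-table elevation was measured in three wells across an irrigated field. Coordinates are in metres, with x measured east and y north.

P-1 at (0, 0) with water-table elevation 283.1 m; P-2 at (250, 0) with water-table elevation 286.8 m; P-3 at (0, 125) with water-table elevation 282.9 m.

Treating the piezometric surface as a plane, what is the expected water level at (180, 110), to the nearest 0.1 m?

∂h/∂x = (286.8 − 283.1) / (250 − 0) = +0.01480
∂h/∂y = (282.9 − 283.1) / (125 − 0) = -0.001600
h(180, 110) = 283.1 + (+0.01480)·(180) + (-0.001600)·(110) = 283.1 +2.664 -0.176 = 285.588 m.

285.6 m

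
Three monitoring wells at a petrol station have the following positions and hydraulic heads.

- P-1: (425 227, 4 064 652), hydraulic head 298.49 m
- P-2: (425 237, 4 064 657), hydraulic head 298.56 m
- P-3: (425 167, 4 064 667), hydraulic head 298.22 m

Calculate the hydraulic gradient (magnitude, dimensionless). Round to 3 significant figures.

Differences from P-1: to P-2 (Δx, Δy, Δh) = (10, 5, +0.07); to P-3 = (-60, 15, -0.27).
Determinant of the coordinate differences = 10·15 − (-60)·5 = 450.
∂h/∂x = [(+0.07)·15 − (-0.27)·5] / 450 = +0.005333
∂h/∂y = [10·(-0.27) − (-60)·(+0.07)] / 450 = +0.003333
|∇h| = √(0.005333² + 0.003333²) = 0.006289

0.00629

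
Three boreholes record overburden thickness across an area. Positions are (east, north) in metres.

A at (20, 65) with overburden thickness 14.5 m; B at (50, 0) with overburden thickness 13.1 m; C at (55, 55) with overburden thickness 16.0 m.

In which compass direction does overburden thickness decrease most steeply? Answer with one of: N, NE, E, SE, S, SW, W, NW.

Differences from A: to B (Δx, Δy, Δh) = (30, -65, -1.4); to C = (35, -10, +1.5).
Determinant of the coordinate differences = 30·(-10) − 35·(-65) = 1975.
∂d/∂x = [(-1.4)·(-10) − (+1.5)·(-65)] / 1975 = +0.05646
∂d/∂y = [30·(+1.5) − 35·(-1.4)] / 1975 = +0.04759
Steepest decrease is along −∇f = (-0.05646 E, -0.04759 N) → southwest.

SW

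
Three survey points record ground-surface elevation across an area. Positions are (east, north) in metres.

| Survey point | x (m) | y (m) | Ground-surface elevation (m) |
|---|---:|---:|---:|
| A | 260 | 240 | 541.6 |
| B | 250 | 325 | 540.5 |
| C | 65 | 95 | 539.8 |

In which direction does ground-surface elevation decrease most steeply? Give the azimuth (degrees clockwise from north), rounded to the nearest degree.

With z = a·x + b·y + c and A as origin, the differences give:
  (-10)·a + 85·b = -1.1
  (-195)·a + (-145)·b = -1.8
Eliminate b (×(-145) and ×85, subtract): 18025·a = 312.50 → a = ∂z/∂x = +0.01734
Back-substitute: b = ∂z/∂y = -0.01090.
Steepest decrease is along −∇f: components (-0.01734 E, +0.01090 N).
Azimuth = atan2(-0.01734, +0.01090) = 302.2° ≈ 302°.

302°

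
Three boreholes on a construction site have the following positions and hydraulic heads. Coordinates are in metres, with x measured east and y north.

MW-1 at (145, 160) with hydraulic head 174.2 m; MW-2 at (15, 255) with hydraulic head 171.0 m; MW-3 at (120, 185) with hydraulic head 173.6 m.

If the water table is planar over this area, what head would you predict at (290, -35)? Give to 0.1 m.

Three-point gradient (reference MW-1): Δ to MW-2 = (-130, 95, -3.2), Δ to MW-3 = (-25, 25, -0.6).
∂h/∂x = +0.02629, ∂h/∂y = +0.002286 (det = -875).
h(290, -35) = 174.2 + (+0.02629)·(145) + (+0.002286)·(-195) = 174.2 +3.811 -0.446 = 177.566 m.

177.6 m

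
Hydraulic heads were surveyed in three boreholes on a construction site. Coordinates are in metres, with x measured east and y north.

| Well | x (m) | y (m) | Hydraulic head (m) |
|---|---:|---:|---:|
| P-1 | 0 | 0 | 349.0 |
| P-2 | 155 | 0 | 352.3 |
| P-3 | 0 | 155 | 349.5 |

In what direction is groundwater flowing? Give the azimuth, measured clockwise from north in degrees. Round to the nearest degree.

261°

∂h/∂x = (352.3 − 349.0) / (155 − 0) = +0.02129
∂h/∂y = (349.5 − 349.0) / (155 − 0) = +0.003226
Flow direction (−∇h) has components (-0.02129 E, -0.003226 N).
Azimuth = atan2(E, N) = atan2(-0.02129, -0.003226) = 261.4° ≈ 261°.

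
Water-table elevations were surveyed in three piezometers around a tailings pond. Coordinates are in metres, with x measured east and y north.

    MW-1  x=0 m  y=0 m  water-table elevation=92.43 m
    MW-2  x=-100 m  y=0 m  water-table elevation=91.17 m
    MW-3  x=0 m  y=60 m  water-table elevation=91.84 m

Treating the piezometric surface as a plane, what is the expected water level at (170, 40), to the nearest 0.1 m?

94.2 m

∂h/∂x = (91.17 − 92.43) / (-100 − 0) = +0.01260
∂h/∂y = (91.84 − 92.43) / (60 − 0) = -0.009833
h(170, 40) = 92.43 + (+0.01260)·(170) + (-0.009833)·(40) = 92.43 +2.142 -0.393 = 94.179 m.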